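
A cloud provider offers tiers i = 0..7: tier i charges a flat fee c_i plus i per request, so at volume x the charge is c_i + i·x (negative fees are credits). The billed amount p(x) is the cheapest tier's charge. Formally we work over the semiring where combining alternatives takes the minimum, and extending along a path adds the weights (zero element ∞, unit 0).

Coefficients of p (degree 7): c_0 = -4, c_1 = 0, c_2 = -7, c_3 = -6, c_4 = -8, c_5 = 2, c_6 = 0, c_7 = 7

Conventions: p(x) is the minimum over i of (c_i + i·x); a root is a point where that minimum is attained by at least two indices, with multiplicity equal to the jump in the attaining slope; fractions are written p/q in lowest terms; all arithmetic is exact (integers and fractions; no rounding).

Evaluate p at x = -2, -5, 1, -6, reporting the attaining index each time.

p(-2) = min(-4+0·(-2)=-4, 0+1·(-2)=-2, -7+2·(-2)=-11, -6+3·(-2)=-12, -8+4·(-2)=-16, 2+5·(-2)=-8, 0+6·(-2)=-12, 7+7·(-2)=-7) = -16 (attained by i=4)
p(-5) = min(-4+0·(-5)=-4, 0+1·(-5)=-5, -7+2·(-5)=-17, -6+3·(-5)=-21, -8+4·(-5)=-28, 2+5·(-5)=-23, 0+6·(-5)=-30, 7+7·(-5)=-28) = -30 (attained by i=6)
p(1) = min(-4+0·1=-4, 0+1·1=1, -7+2·1=-5, -6+3·1=-3, -8+4·1=-4, 2+5·1=7, 0+6·1=6, 7+7·1=14) = -5 (attained by i=2)
p(-6) = min(-4+0·(-6)=-4, 0+1·(-6)=-6, -7+2·(-6)=-19, -6+3·(-6)=-24, -8+4·(-6)=-32, 2+5·(-6)=-28, 0+6·(-6)=-36, 7+7·(-6)=-35) = -36 (attained by i=6)
Answer: p(-2) = -16; p(-5) = -30; p(1) = -5; p(-6) = -36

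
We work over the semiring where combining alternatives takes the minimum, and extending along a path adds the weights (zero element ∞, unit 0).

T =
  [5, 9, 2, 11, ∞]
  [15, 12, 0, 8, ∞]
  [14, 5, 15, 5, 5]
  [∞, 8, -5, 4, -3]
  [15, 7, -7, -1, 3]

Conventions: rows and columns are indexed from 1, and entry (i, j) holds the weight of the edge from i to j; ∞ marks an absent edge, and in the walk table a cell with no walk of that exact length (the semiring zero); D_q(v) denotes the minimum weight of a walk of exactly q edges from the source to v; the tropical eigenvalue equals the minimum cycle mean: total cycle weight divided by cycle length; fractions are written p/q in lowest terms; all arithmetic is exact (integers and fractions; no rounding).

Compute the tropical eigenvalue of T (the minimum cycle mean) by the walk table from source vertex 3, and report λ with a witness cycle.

q=0: [∞, ∞, 0, ∞, ∞]
q=1: [14, 5, 15, 5, 5]
q=2: [19, 12, -2, 4, 2]
q=3: [12, 3, -5, 1, 1]
q=4: [9, 0, -6, 0, -2]
q=5: [8, -1, -9, -3, -3]
Optimal cycle mean attained by: cycle 4->5->4, total (-3) + (-1), length 2.
Answer: λ = -2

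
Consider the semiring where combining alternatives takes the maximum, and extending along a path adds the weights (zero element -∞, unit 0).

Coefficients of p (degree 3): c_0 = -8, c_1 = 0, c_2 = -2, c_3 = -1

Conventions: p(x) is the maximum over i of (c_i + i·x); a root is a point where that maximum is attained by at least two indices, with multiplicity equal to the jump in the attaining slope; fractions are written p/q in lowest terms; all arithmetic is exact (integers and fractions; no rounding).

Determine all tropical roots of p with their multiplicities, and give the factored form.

hull edge (i=0, c=-8) to (i=1, c=0): slope 8, span 1
hull edge (i=1, c=0) to (i=3, c=-1): slope -1/2, span 2
Factored form: p(x) = -1 ⊗ (x ⊕ (-8)) ⊗ (x ⊕ 1/2) ⊗ (x ⊕ 1/2)
Answer: roots = -8 (mult 1), 1/2 (mult 2)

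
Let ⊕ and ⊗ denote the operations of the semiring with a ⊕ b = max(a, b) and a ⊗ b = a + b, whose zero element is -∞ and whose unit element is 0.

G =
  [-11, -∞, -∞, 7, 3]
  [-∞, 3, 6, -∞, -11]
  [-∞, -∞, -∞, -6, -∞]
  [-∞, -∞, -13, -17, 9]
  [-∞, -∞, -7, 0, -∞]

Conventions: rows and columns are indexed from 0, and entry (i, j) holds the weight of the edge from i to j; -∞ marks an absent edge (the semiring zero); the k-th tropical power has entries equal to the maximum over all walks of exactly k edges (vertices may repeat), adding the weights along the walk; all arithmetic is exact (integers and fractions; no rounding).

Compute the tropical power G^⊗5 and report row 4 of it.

G^⊗2:
  [-22, -∞, -4, 3, 16]
  [-∞, 6, 9, 0, -8]
  [-∞, -∞, -19, -23, 3]
  [-∞, -∞, 2, 9, -8]
  [-∞, -∞, -13, -13, 9]
G^⊗3:
  [-33, -∞, 9, 16, 12]
  [-∞, 9, 12, 3, 9]
  [-∞, -∞, -4, 3, -14]
  [-∞, -∞, -4, -4, 18]
  [-∞, -∞, 2, 9, -4]
G^⊗4:
  [-44, -∞, 5, 12, 25]
  [-∞, 12, 15, 9, 12]
  [-∞, -∞, -10, -10, 12]
  [-∞, -∞, 11, 18, 5]
  [-∞, -∞, -4, -4, 18]
G^⊗5:
  [-55, -∞, 18, 25, 21]
  [-∞, 15, 18, 12, 18]
  [-∞, -∞, 5, 12, -1]
  [-∞, -∞, 5, 5, 27]
  [-∞, -∞, 11, 18, 5]
Answer: row 4 of G^⊗5 = [-∞, -∞, 11, 18, 5]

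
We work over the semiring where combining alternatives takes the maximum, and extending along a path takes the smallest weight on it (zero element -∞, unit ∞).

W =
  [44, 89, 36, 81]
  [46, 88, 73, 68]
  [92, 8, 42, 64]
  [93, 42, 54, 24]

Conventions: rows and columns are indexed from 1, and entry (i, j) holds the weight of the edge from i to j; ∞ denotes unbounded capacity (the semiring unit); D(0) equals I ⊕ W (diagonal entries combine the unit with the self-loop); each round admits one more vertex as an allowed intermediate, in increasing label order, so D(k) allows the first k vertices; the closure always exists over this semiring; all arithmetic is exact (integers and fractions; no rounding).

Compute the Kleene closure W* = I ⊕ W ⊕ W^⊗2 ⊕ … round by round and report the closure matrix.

D(0):
  [∞, 89, 36, 81]
  [46, ∞, 73, 68]
  [92, 8, ∞, 64]
  [93, 42, 54, ∞]
D(1):
  [∞, 89, 36, 81]
  [46, ∞, 73, 68]
  [92, 89, ∞, 81]
  [93, 89, 54, ∞]
D(2):
  [∞, 89, 73, 81]
  [46, ∞, 73, 68]
  [92, 89, ∞, 81]
  [93, 89, 73, ∞]
D(3):
  [∞, 89, 73, 81]
  [73, ∞, 73, 73]
  [92, 89, ∞, 81]
  [93, 89, 73, ∞]
D(4):
  [∞, 89, 73, 81]
  [73, ∞, 73, 73]
  [92, 89, ∞, 81]
  [93, 89, 73, ∞]
Answer: W* = [[∞, 89, 73, 81], [73, ∞, 73, 73], [92, 89, ∞, 81], [93, 89, 73, ∞]]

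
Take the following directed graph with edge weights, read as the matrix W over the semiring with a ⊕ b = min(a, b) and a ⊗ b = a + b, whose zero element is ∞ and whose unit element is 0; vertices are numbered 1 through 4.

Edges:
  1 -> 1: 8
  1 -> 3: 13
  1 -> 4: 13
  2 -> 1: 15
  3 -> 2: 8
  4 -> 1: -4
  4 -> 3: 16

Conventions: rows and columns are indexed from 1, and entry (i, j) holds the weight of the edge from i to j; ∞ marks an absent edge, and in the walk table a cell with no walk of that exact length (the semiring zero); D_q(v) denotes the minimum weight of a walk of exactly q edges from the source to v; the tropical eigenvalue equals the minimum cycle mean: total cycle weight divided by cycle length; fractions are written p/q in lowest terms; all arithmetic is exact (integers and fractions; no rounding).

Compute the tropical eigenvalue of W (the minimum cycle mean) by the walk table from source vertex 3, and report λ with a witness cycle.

q=0: [∞, ∞, 0, ∞]
q=1: [∞, 8, ∞, ∞]
q=2: [23, ∞, ∞, ∞]
q=3: [31, ∞, 36, 36]
q=4: [32, 44, 44, 44]
Optimal cycle mean attained by: cycle 1->4->1, total 13 + (-4), length 2.
Answer: λ = 9/2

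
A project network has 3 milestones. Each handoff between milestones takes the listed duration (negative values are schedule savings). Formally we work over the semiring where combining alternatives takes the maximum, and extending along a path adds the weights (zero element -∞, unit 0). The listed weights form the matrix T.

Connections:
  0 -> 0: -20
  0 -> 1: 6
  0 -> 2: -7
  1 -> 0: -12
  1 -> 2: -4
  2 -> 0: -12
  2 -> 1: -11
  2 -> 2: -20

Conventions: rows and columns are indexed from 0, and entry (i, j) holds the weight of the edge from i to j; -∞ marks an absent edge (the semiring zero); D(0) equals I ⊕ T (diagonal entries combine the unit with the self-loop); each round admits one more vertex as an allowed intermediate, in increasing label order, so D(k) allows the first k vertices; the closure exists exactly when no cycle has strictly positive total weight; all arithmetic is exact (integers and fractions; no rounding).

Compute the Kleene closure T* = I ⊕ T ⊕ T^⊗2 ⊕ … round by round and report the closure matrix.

D(0):
  [0, 6, -7]
  [-12, 0, -4]
  [-12, -11, 0]
D(1):
  [0, 6, -7]
  [-12, 0, -4]
  [-12, -6, 0]
D(2):
  [0, 6, 2]
  [-12, 0, -4]
  [-12, -6, 0]
D(3):
  [0, 6, 2]
  [-12, 0, -4]
  [-12, -6, 0]
Answer: T* = [[0, 6, 2], [-12, 0, -4], [-12, -6, 0]]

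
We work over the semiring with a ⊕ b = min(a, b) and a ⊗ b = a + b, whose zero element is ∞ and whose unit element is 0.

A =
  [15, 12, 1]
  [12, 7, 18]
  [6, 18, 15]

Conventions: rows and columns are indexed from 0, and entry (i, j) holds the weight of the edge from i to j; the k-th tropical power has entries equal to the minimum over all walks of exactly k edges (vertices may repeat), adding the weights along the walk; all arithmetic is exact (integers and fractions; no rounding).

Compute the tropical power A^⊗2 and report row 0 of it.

A^⊗2:
  [7, 19, 16]
  [19, 14, 13]
  [21, 18, 7]
Answer: row 0 of A^⊗2 = [7, 19, 16]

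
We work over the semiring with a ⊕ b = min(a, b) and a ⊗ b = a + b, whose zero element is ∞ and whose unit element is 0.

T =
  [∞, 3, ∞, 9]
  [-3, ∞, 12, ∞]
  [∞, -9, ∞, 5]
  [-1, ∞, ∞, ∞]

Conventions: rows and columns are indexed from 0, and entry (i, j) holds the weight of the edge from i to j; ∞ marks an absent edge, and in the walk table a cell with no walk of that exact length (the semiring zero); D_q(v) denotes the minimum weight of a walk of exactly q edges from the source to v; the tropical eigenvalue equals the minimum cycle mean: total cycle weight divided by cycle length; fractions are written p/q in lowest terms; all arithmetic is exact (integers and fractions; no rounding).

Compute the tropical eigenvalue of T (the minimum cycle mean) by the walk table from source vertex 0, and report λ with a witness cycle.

q=0: [0, ∞, ∞, ∞]
q=1: [∞, 3, ∞, 9]
q=2: [0, ∞, 15, ∞]
q=3: [∞, 3, ∞, 9]
q=4: [0, ∞, 15, ∞]
Optimal cycle mean attained by: cycle 0->1->0, total 3 + (-3), length 2.
Answer: λ = 0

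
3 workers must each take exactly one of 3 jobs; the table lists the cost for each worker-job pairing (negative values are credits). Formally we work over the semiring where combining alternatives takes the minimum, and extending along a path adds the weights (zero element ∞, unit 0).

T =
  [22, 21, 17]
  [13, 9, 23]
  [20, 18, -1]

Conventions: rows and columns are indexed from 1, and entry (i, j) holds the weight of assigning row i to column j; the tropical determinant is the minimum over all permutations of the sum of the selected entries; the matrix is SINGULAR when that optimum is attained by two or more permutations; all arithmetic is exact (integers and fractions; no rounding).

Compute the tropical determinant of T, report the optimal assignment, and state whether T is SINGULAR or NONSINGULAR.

σ = (1, 2, 3): 22 + 9 + (-1) = 30
σ = (1, 3, 2): 22 + 23 + 18 = 63
σ = (2, 1, 3): 21 + 13 + (-1) = 33
σ = (2, 3, 1): 21 + 23 + 20 = 64
σ = (3, 1, 2): 17 + 13 + 18 = 48
σ = (3, 2, 1): 17 + 9 + 20 = 46
Optimal value attained by: σ = (1, 2, 3).
Answer: det⊕(T) = 30; verdict: NONSINGULAR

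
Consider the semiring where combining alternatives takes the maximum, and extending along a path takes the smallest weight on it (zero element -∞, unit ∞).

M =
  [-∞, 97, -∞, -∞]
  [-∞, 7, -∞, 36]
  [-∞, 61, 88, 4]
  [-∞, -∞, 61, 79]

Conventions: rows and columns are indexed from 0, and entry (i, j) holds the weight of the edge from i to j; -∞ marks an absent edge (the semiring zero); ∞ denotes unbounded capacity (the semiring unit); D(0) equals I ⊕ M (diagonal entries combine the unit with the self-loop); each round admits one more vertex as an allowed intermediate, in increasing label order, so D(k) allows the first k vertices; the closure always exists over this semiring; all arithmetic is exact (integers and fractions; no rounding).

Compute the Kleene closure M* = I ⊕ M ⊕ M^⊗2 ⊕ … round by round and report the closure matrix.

D(0):
  [∞, 97, -∞, -∞]
  [-∞, ∞, -∞, 36]
  [-∞, 61, ∞, 4]
  [-∞, -∞, 61, ∞]
D(1):
  [∞, 97, -∞, -∞]
  [-∞, ∞, -∞, 36]
  [-∞, 61, ∞, 4]
  [-∞, -∞, 61, ∞]
D(2):
  [∞, 97, -∞, 36]
  [-∞, ∞, -∞, 36]
  [-∞, 61, ∞, 36]
  [-∞, -∞, 61, ∞]
D(3):
  [∞, 97, -∞, 36]
  [-∞, ∞, -∞, 36]
  [-∞, 61, ∞, 36]
  [-∞, 61, 61, ∞]
D(4):
  [∞, 97, 36, 36]
  [-∞, ∞, 36, 36]
  [-∞, 61, ∞, 36]
  [-∞, 61, 61, ∞]
Answer: M* = [[∞, 97, 36, 36], [-∞, ∞, 36, 36], [-∞, 61, ∞, 36], [-∞, 61, 61, ∞]]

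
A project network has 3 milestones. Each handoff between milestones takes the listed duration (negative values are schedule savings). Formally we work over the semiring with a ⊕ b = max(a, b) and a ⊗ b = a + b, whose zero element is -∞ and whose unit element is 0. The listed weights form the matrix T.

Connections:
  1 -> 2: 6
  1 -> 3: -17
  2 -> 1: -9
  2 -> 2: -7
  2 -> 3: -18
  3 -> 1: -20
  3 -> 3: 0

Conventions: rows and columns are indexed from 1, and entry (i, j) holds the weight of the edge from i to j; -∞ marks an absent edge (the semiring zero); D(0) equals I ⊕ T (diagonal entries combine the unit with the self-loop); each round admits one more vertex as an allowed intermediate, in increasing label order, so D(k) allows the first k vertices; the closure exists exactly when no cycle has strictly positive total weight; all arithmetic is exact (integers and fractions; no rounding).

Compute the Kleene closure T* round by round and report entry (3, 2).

D(0):
  [0, 6, -17]
  [-9, 0, -18]
  [-20, -∞, 0]
D(1):
  [0, 6, -17]
  [-9, 0, -18]
  [-20, -14, 0]
D(2):
  [0, 6, -12]
  [-9, 0, -18]
  [-20, -14, 0]
D(3):
  [0, 6, -12]
  [-9, 0, -18]
  [-20, -14, 0]
Answer: T*[3][2] = -14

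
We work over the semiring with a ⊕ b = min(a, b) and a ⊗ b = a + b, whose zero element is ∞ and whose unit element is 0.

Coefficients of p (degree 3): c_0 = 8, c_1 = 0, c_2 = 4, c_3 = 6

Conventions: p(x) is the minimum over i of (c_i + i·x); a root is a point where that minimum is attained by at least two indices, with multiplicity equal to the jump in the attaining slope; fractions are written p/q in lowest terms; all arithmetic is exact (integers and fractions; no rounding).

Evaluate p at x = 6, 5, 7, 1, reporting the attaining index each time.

p(6) = min(8+0·6=8, 0+1·6=6, 4+2·6=16, 6+3·6=24) = 6 (attained by i=1)
p(5) = min(8+0·5=8, 0+1·5=5, 4+2·5=14, 6+3·5=21) = 5 (attained by i=1)
p(7) = min(8+0·7=8, 0+1·7=7, 4+2·7=18, 6+3·7=27) = 7 (attained by i=1)
p(1) = min(8+0·1=8, 0+1·1=1, 4+2·1=6, 6+3·1=9) = 1 (attained by i=1)
Answer: p(6) = 6; p(5) = 5; p(7) = 7; p(1) = 1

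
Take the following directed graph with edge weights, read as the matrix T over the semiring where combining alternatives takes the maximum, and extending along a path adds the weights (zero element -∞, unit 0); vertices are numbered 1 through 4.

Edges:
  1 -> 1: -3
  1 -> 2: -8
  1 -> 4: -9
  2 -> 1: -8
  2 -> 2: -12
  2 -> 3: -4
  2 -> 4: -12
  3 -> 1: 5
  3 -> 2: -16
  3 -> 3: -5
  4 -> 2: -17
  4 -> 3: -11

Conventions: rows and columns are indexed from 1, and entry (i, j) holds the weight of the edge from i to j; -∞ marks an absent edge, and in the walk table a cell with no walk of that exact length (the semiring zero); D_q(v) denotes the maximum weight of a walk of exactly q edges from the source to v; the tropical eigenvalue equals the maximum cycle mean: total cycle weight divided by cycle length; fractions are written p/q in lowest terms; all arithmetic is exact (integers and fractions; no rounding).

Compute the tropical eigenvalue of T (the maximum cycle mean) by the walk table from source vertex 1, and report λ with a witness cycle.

q=0: [0, -∞, -∞, -∞]
q=1: [-3, -8, -∞, -9]
q=2: [-6, -11, -12, -12]
q=3: [-7, -14, -15, -15]
q=4: [-10, -15, -18, -16]
Optimal cycle mean attained by: cycle 1->2->3->1, total (-8) + (-4) + 5, length 3.
Answer: λ = -7/3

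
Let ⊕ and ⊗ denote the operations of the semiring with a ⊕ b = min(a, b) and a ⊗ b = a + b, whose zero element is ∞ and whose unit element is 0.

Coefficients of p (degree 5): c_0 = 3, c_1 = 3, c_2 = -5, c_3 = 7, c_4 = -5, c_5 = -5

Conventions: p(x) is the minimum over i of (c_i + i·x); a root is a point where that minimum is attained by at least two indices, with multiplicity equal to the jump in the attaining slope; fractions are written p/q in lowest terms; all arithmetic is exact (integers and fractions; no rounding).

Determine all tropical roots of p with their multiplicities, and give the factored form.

hull edge (i=0, c=3) to (i=2, c=-5): slope -4, span 2
hull edge (i=2, c=-5) to (i=5, c=-5): slope 0, span 3
Factored form: p(x) = -5 ⊗ (x ⊕ 0) ⊗ (x ⊕ 0) ⊗ (x ⊕ 0) ⊗ (x ⊕ 4) ⊗ (x ⊕ 4)
Answer: roots = 0 (mult 3), 4 (mult 2)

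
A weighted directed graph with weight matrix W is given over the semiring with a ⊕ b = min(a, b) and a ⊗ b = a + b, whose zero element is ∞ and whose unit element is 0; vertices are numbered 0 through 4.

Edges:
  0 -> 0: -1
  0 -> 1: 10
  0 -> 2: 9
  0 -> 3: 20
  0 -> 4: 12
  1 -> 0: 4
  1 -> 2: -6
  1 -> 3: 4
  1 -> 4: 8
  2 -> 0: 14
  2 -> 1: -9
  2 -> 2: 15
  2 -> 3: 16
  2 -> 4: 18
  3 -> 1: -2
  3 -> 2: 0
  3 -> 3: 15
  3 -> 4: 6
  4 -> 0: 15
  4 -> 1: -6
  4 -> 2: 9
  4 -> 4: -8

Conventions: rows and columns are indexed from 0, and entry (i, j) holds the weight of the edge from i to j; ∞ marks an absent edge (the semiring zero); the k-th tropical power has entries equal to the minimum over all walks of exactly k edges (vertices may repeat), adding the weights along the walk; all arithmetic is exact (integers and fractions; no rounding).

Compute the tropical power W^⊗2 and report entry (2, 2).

W^⊗2:
  [-2, 0, 4, 14, 4]
  [3, -15, 4, 10, 0]
  [-5, 6, -15, -5, -1]
  [2, -9, -8, 2, -2]
  [-2, -14, -12, -2, -16]
Key observation: the optimum is the walk 2->1->2, with weight (-9) + (-6) = -15.
Optimal value attained by: walk 2->1->2.
Answer: (W^⊗2)[2][2] = -15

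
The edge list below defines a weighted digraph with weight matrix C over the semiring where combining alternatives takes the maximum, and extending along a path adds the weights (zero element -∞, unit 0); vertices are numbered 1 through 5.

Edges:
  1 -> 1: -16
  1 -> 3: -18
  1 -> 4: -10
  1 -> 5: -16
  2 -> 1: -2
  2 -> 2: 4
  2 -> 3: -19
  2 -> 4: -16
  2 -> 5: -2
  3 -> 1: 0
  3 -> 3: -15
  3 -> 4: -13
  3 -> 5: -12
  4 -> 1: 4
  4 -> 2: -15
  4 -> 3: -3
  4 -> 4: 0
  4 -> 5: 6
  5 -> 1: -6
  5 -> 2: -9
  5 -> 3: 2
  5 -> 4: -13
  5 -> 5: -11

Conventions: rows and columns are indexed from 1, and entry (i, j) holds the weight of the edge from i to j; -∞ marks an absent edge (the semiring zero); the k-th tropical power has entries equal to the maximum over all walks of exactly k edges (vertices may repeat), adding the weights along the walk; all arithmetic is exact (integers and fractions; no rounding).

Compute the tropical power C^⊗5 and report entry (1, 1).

C^⊗2:
  [-6, -25, -13, -10, -4]
  [2, 8, 0, -12, 2]
  [-9, -21, -10, -10, -7]
  [4, -3, 8, 0, 6]
  [2, -5, -9, -11, -7]
C^⊗3:
  [-6, -13, -2, -10, -4]
  [6, 12, 4, -8, 6]
  [-6, -16, -5, -10, -4]
  [8, 1, 8, 0, 6]
  [-7, -1, -5, -8, -5]
C^⊗4:
  [-2, -9, -2, -10, -4]
  [10, 16, 8, -4, 10]
  [-5, -12, -2, -10, -4]
  [8, 5, 8, 0, 6]
  [-3, 3, -3, -8, -2]
C^⊗5:
  [-2, -5, -2, -10, -4]
  [14, 20, 12, 0, 14]
  [-2, -8, -2, -10, -4]
  [8, 9, 8, 0, 6]
  [1, 7, 0, -8, 1]
Key observation: the optimum is the walk 1->4->4->5->3->1, with weight (-10) + 0 + 6 + 2 + 0 = -2.
Optimal value attained by: walk 1->4->4->5->3->1.
Answer: (C^⊗5)[1][1] = -2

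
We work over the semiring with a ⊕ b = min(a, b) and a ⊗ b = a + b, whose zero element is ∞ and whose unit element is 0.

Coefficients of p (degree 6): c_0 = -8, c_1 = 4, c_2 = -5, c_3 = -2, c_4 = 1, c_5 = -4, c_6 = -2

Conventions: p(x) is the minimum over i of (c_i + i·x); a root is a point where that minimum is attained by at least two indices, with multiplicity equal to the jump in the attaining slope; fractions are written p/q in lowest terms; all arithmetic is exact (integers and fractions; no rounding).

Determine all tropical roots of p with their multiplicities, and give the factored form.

hull edge (i=0, c=-8) to (i=5, c=-4): slope 4/5, span 5
hull edge (i=5, c=-4) to (i=6, c=-2): slope 2, span 1
Factored form: p(x) = -2 ⊗ (x ⊕ (-2)) ⊗ (x ⊕ (-4/5)) ⊗ (x ⊕ (-4/5)) ⊗ (x ⊕ (-4/5)) ⊗ (x ⊕ (-4/5)) ⊗ (x ⊕ (-4/5))
Answer: roots = -2 (mult 1), -4/5 (mult 5)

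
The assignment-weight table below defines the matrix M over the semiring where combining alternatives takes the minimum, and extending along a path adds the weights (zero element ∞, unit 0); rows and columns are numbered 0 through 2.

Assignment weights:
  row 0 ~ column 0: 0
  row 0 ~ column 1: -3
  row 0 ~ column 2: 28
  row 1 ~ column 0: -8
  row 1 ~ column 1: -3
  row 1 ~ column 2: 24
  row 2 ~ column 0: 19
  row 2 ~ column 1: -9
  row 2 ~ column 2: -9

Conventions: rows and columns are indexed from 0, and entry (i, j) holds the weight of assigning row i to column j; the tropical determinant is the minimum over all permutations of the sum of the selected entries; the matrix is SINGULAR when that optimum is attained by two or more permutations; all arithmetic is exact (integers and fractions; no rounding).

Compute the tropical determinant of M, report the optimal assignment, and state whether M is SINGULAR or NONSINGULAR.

σ = (0, 1, 2): 0 + (-3) + (-9) = -12
σ = (0, 2, 1): 0 + 24 + (-9) = 15
σ = (1, 0, 2): (-3) + (-8) + (-9) = -20
σ = (1, 2, 0): (-3) + 24 + 19 = 40
σ = (2, 0, 1): 28 + (-8) + (-9) = 11
σ = (2, 1, 0): 28 + (-3) + 19 = 44
Optimal value attained by: σ = (1, 0, 2).
Answer: det⊕(M) = -20; verdict: NONSINGULAR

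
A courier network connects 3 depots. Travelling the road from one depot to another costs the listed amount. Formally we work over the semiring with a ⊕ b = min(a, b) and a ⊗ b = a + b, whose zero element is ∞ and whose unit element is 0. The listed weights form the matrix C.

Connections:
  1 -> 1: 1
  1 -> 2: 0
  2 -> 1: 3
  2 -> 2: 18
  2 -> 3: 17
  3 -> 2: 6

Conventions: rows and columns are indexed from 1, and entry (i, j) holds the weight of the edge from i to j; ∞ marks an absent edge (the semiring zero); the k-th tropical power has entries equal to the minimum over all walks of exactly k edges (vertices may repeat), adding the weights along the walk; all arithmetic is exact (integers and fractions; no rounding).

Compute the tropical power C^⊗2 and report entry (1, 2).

C^⊗2:
  [2, 1, 17]
  [4, 3, 35]
  [9, 24, 23]
Key observation: the optimum is the walk 1->1->2, with weight 1 + 0 = 1.
Optimal value attained by: walk 1->1->2.
Answer: (C^⊗2)[1][2] = 1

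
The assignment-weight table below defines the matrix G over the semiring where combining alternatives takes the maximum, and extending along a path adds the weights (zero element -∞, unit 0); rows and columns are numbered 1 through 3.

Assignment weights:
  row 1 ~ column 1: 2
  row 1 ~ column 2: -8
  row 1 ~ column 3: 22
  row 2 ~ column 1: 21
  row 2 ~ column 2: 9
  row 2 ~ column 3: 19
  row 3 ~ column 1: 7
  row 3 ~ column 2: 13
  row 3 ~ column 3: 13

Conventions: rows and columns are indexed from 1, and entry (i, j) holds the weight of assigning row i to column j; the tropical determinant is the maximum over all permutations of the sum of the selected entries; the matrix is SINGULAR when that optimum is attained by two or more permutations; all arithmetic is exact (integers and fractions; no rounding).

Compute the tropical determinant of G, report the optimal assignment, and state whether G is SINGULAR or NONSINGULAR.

σ = (1, 2, 3): 2 + 9 + 13 = 24
σ = (1, 3, 2): 2 + 19 + 13 = 34
σ = (2, 1, 3): (-8) + 21 + 13 = 26
σ = (2, 3, 1): (-8) + 19 + 7 = 18
σ = (3, 1, 2): 22 + 21 + 13 = 56
σ = (3, 2, 1): 22 + 9 + 7 = 38
Optimal value attained by: σ = (3, 1, 2).
Answer: det⊕(G) = 56; verdict: NONSINGULAR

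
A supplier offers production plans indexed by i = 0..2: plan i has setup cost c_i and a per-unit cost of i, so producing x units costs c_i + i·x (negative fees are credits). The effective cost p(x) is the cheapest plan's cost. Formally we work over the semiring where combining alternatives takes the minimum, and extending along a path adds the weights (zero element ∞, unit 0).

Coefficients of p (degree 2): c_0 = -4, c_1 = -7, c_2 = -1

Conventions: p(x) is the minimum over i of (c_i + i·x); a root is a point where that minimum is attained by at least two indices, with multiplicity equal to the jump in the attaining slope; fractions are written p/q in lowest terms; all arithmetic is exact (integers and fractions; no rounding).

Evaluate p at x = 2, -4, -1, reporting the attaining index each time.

p(2) = min(-4+0·2=-4, -7+1·2=-5, -1+2·2=3) = -5 (attained by i=1)
p(-4) = min(-4+0·(-4)=-4, -7+1·(-4)=-11, -1+2·(-4)=-9) = -11 (attained by i=1)
p(-1) = min(-4+0·(-1)=-4, -7+1·(-1)=-8, -1+2·(-1)=-3) = -8 (attained by i=1)
Answer: p(2) = -5; p(-4) = -11; p(-1) = -8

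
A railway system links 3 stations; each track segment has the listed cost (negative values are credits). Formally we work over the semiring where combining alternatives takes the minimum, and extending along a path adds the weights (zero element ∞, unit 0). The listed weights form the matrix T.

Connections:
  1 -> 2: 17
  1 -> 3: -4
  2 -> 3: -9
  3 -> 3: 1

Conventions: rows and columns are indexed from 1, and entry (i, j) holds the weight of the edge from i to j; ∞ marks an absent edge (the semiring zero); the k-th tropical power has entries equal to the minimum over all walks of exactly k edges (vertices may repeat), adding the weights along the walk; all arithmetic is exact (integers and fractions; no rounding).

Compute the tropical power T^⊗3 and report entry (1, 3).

T^⊗2:
  [∞, ∞, -3]
  [∞, ∞, -8]
  [∞, ∞, 2]
T^⊗3:
  [∞, ∞, -2]
  [∞, ∞, -7]
  [∞, ∞, 3]
Key observation: the optimum is the walk 1->3->3->3, with weight (-4) + 1 + 1 = -2.
Optimal value attained by: walk 1->3->3->3.
Answer: (T^⊗3)[1][3] = -2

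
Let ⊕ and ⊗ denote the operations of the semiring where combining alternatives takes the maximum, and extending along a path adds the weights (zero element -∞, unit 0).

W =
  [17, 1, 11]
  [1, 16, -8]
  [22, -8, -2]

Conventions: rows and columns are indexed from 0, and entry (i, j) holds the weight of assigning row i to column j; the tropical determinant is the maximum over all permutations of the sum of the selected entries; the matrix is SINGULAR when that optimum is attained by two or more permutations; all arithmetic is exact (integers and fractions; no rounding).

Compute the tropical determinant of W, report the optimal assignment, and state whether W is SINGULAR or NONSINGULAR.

σ = (0, 1, 2): 17 + 16 + (-2) = 31
σ = (0, 2, 1): 17 + (-8) + (-8) = 1
σ = (1, 0, 2): 1 + 1 + (-2) = 0
σ = (1, 2, 0): 1 + (-8) + 22 = 15
σ = (2, 0, 1): 11 + 1 + (-8) = 4
σ = (2, 1, 0): 11 + 16 + 22 = 49
Optimal value attained by: σ = (2, 1, 0).
Answer: det⊕(W) = 49; verdict: NONSINGULAR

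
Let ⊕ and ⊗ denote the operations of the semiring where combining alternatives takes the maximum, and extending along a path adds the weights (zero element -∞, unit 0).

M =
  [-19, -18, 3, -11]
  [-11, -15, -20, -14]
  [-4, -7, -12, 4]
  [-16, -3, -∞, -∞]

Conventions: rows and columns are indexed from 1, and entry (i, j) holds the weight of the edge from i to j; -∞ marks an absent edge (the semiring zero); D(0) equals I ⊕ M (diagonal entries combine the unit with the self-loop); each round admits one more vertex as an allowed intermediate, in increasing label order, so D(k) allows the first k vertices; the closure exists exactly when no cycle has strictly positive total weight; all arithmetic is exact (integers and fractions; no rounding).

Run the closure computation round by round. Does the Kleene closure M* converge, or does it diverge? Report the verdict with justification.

D(0):
  [0, -18, 3, -11]
  [-11, 0, -20, -14]
  [-4, -7, 0, 4]
  [-16, -3, -∞, 0]
D(1):
  [0, -18, 3, -11]
  [-11, 0, -8, -14]
  [-4, -7, 0, 4]
  [-16, -3, -13, 0]
D(2):
  [0, -18, 3, -11]
  [-11, 0, -8, -14]
  [-4, -7, 0, 4]
  [-14, -3, -11, 0]
D(3):
  [0, -4, 3, 7]
  [-11, 0, -8, -4]
  [-4, -7, 0, 4]
  [-14, -3, -11, 0]
D(4):
  [0, 4, 3, 7]
  [-11, 0, -8, -4]
  [-4, 1, 0, 4]
  [-14, -3, -11, 0]
Key observation: every diagonal entry stays at the unit through all rounds, so no improving cycle exists.
Answer: CONVERGES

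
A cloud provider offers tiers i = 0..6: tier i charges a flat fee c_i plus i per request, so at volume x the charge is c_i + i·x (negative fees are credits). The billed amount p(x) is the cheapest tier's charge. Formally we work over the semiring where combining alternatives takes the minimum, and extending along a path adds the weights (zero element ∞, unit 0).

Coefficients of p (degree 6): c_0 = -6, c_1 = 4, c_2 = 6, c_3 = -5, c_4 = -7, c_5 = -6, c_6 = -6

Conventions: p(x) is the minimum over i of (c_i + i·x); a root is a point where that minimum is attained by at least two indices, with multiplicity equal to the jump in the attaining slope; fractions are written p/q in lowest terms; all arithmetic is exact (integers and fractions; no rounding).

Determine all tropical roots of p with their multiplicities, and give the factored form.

hull edge (i=0, c=-6) to (i=4, c=-7): slope -1/4, span 4
hull edge (i=4, c=-7) to (i=6, c=-6): slope 1/2, span 2
Factored form: p(x) = -6 ⊗ (x ⊕ (-1/2)) ⊗ (x ⊕ (-1/2)) ⊗ (x ⊕ 1/4) ⊗ (x ⊕ 1/4) ⊗ (x ⊕ 1/4) ⊗ (x ⊕ 1/4)
Answer: roots = -1/2 (mult 2), 1/4 (mult 4)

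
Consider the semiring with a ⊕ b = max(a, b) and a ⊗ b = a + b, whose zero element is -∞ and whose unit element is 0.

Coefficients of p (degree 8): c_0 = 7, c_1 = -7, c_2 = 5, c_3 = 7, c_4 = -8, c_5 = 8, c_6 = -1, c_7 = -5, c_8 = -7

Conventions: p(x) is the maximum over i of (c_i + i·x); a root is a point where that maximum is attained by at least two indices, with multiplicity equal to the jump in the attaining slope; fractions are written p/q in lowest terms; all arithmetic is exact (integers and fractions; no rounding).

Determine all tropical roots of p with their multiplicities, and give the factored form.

hull edge (i=0, c=7) to (i=5, c=8): slope 1/5, span 5
hull edge (i=5, c=8) to (i=8, c=-7): slope -5, span 3
Factored form: p(x) = -7 ⊗ (x ⊕ (-1/5)) ⊗ (x ⊕ (-1/5)) ⊗ (x ⊕ (-1/5)) ⊗ (x ⊕ (-1/5)) ⊗ (x ⊕ (-1/5)) ⊗ (x ⊕ 5) ⊗ (x ⊕ 5) ⊗ (x ⊕ 5)
Answer: roots = -1/5 (mult 5), 5 (mult 3)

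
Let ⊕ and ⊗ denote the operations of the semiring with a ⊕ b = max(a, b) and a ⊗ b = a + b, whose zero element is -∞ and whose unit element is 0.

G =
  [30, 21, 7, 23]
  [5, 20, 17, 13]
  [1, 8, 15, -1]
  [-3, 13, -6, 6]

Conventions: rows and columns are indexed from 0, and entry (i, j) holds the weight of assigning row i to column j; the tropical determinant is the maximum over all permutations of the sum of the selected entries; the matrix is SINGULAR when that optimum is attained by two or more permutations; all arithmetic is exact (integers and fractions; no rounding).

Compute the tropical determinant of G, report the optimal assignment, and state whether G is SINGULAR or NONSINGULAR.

σ = (0, 1, 2, 3): 30 + 20 + 15 + 6 = 71
σ = (0, 1, 3, 2): 30 + 20 + (-1) + (-6) = 43
σ = (0, 2, 1, 3): 30 + 17 + 8 + 6 = 61
σ = (0, 2, 3, 1): 30 + 17 + (-1) + 13 = 59
σ = (0, 3, 1, 2): 30 + 13 + 8 + (-6) = 45
σ = (0, 3, 2, 1): 30 + 13 + 15 + 13 = 71
σ = (1, 0, 2, 3): 21 + 5 + 15 + 6 = 47
σ = (1, 0, 3, 2): 21 + 5 + (-1) + (-6) = 19
σ = (1, 2, 0, 3): 21 + 17 + 1 + 6 = 45
σ = (1, 2, 3, 0): 21 + 17 + (-1) + (-3) = 34
σ = (1, 3, 0, 2): 21 + 13 + 1 + (-6) = 29
σ = (1, 3, 2, 0): 21 + 13 + 15 + (-3) = 46
σ = (2, 0, 1, 3): 7 + 5 + 8 + 6 = 26
σ = (2, 0, 3, 1): 7 + 5 + (-1) + 13 = 24
σ = (2, 1, 0, 3): 7 + 20 + 1 + 6 = 34
σ = (2, 1, 3, 0): 7 + 20 + (-1) + (-3) = 23
σ = (2, 3, 0, 1): 7 + 13 + 1 + 13 = 34
σ = (2, 3, 1, 0): 7 + 13 + 8 + (-3) = 25
σ = (3, 0, 1, 2): 23 + 5 + 8 + (-6) = 30
σ = (3, 0, 2, 1): 23 + 5 + 15 + 13 = 56
σ = (3, 1, 0, 2): 23 + 20 + 1 + (-6) = 38
σ = (3, 1, 2, 0): 23 + 20 + 15 + (-3) = 55
σ = (3, 2, 0, 1): 23 + 17 + 1 + 13 = 54
σ = (3, 2, 1, 0): 23 + 17 + 8 + (-3) = 45
Optimal value attained by: σ = (0, 1, 2, 3).
Answer: det⊕(G) = 71; verdict: SINGULAR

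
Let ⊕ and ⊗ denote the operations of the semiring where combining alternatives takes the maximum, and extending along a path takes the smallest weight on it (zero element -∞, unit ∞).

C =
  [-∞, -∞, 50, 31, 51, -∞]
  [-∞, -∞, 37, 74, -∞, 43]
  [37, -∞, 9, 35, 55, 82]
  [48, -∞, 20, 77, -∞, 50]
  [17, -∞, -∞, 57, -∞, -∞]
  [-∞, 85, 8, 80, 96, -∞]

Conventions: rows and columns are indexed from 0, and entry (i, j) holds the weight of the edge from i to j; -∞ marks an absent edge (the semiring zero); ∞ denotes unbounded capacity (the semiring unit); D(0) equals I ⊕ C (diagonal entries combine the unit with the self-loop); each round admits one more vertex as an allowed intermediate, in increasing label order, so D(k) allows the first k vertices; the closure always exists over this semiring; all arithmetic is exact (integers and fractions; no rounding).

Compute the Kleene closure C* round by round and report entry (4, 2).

D(0):
  [∞, -∞, 50, 31, 51, -∞]
  [-∞, ∞, 37, 74, -∞, 43]
  [37, -∞, ∞, 35, 55, 82]
  [48, -∞, 20, ∞, -∞, 50]
  [17, -∞, -∞, 57, ∞, -∞]
  [-∞, 85, 8, 80, 96, ∞]
D(1):
  [∞, -∞, 50, 31, 51, -∞]
  [-∞, ∞, 37, 74, -∞, 43]
  [37, -∞, ∞, 35, 55, 82]
  [48, -∞, 48, ∞, 48, 50]
  [17, -∞, 17, 57, ∞, -∞]
  [-∞, 85, 8, 80, 96, ∞]
D(2):
  [∞, -∞, 50, 31, 51, -∞]
  [-∞, ∞, 37, 74, -∞, 43]
  [37, -∞, ∞, 35, 55, 82]
  [48, -∞, 48, ∞, 48, 50]
  [17, -∞, 17, 57, ∞, -∞]
  [-∞, 85, 37, 80, 96, ∞]
D(3):
  [∞, -∞, 50, 35, 51, 50]
  [37, ∞, 37, 74, 37, 43]
  [37, -∞, ∞, 35, 55, 82]
  [48, -∞, 48, ∞, 48, 50]
  [17, -∞, 17, 57, ∞, 17]
  [37, 85, 37, 80, 96, ∞]
D(4):
  [∞, -∞, 50, 35, 51, 50]
  [48, ∞, 48, 74, 48, 50]
  [37, -∞, ∞, 35, 55, 82]
  [48, -∞, 48, ∞, 48, 50]
  [48, -∞, 48, 57, ∞, 50]
  [48, 85, 48, 80, 96, ∞]
D(5):
  [∞, -∞, 50, 51, 51, 50]
  [48, ∞, 48, 74, 48, 50]
  [48, -∞, ∞, 55, 55, 82]
  [48, -∞, 48, ∞, 48, 50]
  [48, -∞, 48, 57, ∞, 50]
  [48, 85, 48, 80, 96, ∞]
D(6):
  [∞, 50, 50, 51, 51, 50]
  [48, ∞, 48, 74, 50, 50]
  [48, 82, ∞, 80, 82, 82]
  [48, 50, 48, ∞, 50, 50]
  [48, 50, 48, 57, ∞, 50]
  [48, 85, 48, 80, 96, ∞]
Answer: C*[4][2] = 48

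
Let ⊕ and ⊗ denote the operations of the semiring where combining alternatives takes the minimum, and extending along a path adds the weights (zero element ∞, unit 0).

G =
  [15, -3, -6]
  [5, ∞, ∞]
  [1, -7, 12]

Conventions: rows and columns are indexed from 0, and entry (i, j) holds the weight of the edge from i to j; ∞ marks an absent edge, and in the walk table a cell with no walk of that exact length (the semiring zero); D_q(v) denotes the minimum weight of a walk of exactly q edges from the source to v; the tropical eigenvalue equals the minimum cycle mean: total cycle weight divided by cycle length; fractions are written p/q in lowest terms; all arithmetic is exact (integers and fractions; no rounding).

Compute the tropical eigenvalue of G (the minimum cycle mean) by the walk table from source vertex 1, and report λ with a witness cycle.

q=0: [∞, 0, ∞]
q=1: [5, ∞, ∞]
q=2: [20, 2, -1]
q=3: [0, -8, 11]
Optimal cycle mean attained by: cycle 0->2->1->0, total (-6) + (-7) + 5, length 3.
Answer: λ = -8/3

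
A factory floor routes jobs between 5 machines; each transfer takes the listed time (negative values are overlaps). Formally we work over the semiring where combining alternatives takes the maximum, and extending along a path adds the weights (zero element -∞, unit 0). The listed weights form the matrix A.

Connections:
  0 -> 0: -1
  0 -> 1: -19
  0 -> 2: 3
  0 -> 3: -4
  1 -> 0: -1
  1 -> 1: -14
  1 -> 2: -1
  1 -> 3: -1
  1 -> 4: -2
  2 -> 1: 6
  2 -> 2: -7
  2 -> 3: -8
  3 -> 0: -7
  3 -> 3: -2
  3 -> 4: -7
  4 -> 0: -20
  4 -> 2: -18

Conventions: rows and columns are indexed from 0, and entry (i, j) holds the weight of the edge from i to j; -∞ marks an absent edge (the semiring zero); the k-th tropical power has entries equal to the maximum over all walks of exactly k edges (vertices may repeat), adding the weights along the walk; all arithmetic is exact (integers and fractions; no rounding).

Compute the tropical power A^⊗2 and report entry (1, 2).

A^⊗2:
  [-2, 9, 2, -5, -11]
  [-2, 5, 2, -3, -8]
  [5, -1, 5, 5, 4]
  [-8, -26, -4, -4, -9]
  [-21, -12, -17, -24, -∞]
Key observation: the optimum is the walk 1->0->2, with weight (-1) + 3 = 2.
Optimal value attained by: walk 1->0->2.
Answer: (A^⊗2)[1][2] = 2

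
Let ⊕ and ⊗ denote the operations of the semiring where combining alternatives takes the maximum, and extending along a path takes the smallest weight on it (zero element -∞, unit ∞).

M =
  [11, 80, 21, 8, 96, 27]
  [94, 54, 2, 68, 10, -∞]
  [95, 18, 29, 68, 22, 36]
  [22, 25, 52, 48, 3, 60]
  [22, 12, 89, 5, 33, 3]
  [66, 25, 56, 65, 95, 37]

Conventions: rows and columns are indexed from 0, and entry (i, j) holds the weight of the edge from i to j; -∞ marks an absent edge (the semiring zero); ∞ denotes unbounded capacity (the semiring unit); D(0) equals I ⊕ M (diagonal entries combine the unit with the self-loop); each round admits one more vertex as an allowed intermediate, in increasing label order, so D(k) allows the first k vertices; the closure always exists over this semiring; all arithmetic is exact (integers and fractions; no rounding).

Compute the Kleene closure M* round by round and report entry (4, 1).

D(0):
  [∞, 80, 21, 8, 96, 27]
  [94, ∞, 2, 68, 10, -∞]
  [95, 18, ∞, 68, 22, 36]
  [22, 25, 52, ∞, 3, 60]
  [22, 12, 89, 5, ∞, 3]
  [66, 25, 56, 65, 95, ∞]
D(1):
  [∞, 80, 21, 8, 96, 27]
  [94, ∞, 21, 68, 94, 27]
  [95, 80, ∞, 68, 95, 36]
  [22, 25, 52, ∞, 22, 60]
  [22, 22, 89, 8, ∞, 22]
  [66, 66, 56, 65, 95, ∞]
D(2):
  [∞, 80, 21, 68, 96, 27]
  [94, ∞, 21, 68, 94, 27]
  [95, 80, ∞, 68, 95, 36]
  [25, 25, 52, ∞, 25, 60]
  [22, 22, 89, 22, ∞, 22]
  [66, 66, 56, 66, 95, ∞]
D(3):
  [∞, 80, 21, 68, 96, 27]
  [94, ∞, 21, 68, 94, 27]
  [95, 80, ∞, 68, 95, 36]
  [52, 52, 52, ∞, 52, 60]
  [89, 80, 89, 68, ∞, 36]
  [66, 66, 56, 66, 95, ∞]
D(4):
  [∞, 80, 52, 68, 96, 60]
  [94, ∞, 52, 68, 94, 60]
  [95, 80, ∞, 68, 95, 60]
  [52, 52, 52, ∞, 52, 60]
  [89, 80, 89, 68, ∞, 60]
  [66, 66, 56, 66, 95, ∞]
D(5):
  [∞, 80, 89, 68, 96, 60]
  [94, ∞, 89, 68, 94, 60]
  [95, 80, ∞, 68, 95, 60]
  [52, 52, 52, ∞, 52, 60]
  [89, 80, 89, 68, ∞, 60]
  [89, 80, 89, 68, 95, ∞]
D(6):
  [∞, 80, 89, 68, 96, 60]
  [94, ∞, 89, 68, 94, 60]
  [95, 80, ∞, 68, 95, 60]
  [60, 60, 60, ∞, 60, 60]
  [89, 80, 89, 68, ∞, 60]
  [89, 80, 89, 68, 95, ∞]
Answer: M*[4][1] = 80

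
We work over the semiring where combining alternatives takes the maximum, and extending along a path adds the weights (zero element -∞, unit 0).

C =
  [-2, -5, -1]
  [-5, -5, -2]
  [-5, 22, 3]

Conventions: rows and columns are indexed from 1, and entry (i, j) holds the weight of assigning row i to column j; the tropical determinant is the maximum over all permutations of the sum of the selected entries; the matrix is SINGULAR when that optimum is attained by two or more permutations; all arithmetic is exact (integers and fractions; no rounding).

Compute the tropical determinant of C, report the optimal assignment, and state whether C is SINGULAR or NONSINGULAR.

σ = (1, 2, 3): (-2) + (-5) + 3 = -4
σ = (1, 3, 2): (-2) + (-2) + 22 = 18
σ = (2, 1, 3): (-5) + (-5) + 3 = -7
σ = (2, 3, 1): (-5) + (-2) + (-5) = -12
σ = (3, 1, 2): (-1) + (-5) + 22 = 16
σ = (3, 2, 1): (-1) + (-5) + (-5) = -11
Optimal value attained by: σ = (1, 3, 2).
Answer: det⊕(C) = 18; verdict: NONSINGULAR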